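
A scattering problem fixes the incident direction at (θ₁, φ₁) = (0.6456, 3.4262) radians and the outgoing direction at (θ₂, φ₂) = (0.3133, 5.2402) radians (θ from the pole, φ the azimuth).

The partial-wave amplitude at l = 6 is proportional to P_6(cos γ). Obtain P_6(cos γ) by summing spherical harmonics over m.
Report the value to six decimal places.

-0.174600

Expand P_6 via completeness: Σ_{m} conj(Y_{6,m}) at Ω₁ times Y_{6,m} at Ω₂ —
  [-6]  conj(Y_{6,-6})(Ω₁) = -0.00313 + 0.02271j ; Y_{6,-6}(Ω₂) = 0.00041 - 0.00001j ; Δ = -0.00000 + 0.00001j
  [-5]  conj(Y_{6,-5})(Ω₁) = -0.01552 - 0.10425j ; Y_{6,-5}(Ω₂) = 0.00213 - 0.00388j ; Δ = -0.00044 - 0.00016j
  [-4]  conj(Y_{6,-4})(Ω₁) = 0.11791 + 0.25549j ; Y_{6,-4}(Ω₂) = -0.01483 - 0.02472j ; Δ = 0.00457 - 0.00670j
  [-3]  conj(Y_{6,-3})(Ω₁) = -0.29920 - 0.34323j ; Y_{6,-3}(Ω₂) = -0.12616 + 0.00159j ; Δ = 0.03830 + 0.04283j
  [-2]  conj(Y_{6,-2})(Ω₁) = 0.29279 + 0.18734j ; Y_{6,-2}(Ω₂) = -0.17892 + 0.31601j ; Δ = -0.11159 + 0.05901j
  [-1]  conj(Y_{6,-1})(Ω₁) = 0.13449 + 0.03934j ; Y_{6,-1}(Ω₂) = 0.29677 + 0.50905j ; Δ = 0.01988 + 0.08014j
  [+0]  conj(Y_{6,0})(Ω₁) = -0.39663 + 0.00000j ; Y_{6,0}(Ω₂) = 0.20690 + 0.00000j ; Δ = -0.08206 + 0.00000j
  [+1]  conj(Y_{6,1})(Ω₁) = -0.13449 + 0.03934j ; Y_{6,1}(Ω₂) = -0.29677 + 0.50905j ; Δ = 0.01988 - 0.08014j
  [+2]  conj(Y_{6,2})(Ω₁) = 0.29279 - 0.18734j ; Y_{6,2}(Ω₂) = -0.17892 - 0.31601j ; Δ = -0.11159 - 0.05901j
  [+3]  conj(Y_{6,3})(Ω₁) = 0.29920 - 0.34323j ; Y_{6,3}(Ω₂) = 0.12616 + 0.00159j ; Δ = 0.03830 - 0.04283j
  [+4]  conj(Y_{6,4})(Ω₁) = 0.11791 - 0.25549j ; Y_{6,4}(Ω₂) = -0.01483 + 0.02472j ; Δ = 0.00457 + 0.00670j
  [+5]  conj(Y_{6,5})(Ω₁) = 0.01552 - 0.10425j ; Y_{6,5}(Ω₂) = -0.00213 - 0.00388j ; Δ = -0.00044 + 0.00016j
  [+6]  conj(Y_{6,6})(Ω₁) = -0.00313 - 0.02271j ; Y_{6,6}(Ω₂) = 0.00041 + 0.00001j ; Δ = -0.00000 - 0.00001j
Total Σ_m = -0.18063 - 0.00000j. Multiply by 0.966644: -0.17460 - 0.00000j. P_6(cos γ) = -0.174600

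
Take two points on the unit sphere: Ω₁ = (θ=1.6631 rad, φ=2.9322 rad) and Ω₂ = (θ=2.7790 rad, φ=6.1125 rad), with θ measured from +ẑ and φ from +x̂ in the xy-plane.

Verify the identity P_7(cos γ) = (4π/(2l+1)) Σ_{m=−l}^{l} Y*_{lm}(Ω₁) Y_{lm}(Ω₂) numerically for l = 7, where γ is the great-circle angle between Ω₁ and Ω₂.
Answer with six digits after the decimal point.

Expand P_7 via completeness: Σ_{m} conj(Y_{7,m}) at Ω₁ times Y_{7,m} at Ω₂ —
  [-7]  conj(Y_{7,-7})(Ω₁) = (-0.050889, 0.482653) ; Y_{7,-7}(Ω₂) = (0.000130, 0.000329) ; Δ = (-0.000165, 0.000046)
  [-6]  conj(Y_{7,-6})(Ω₁) = (-0.051989, 0.159853) ; Y_{7,-6}(Ω₂) = (-0.001811, -0.002976) ; Δ = (0.000570, -0.000135)
  [-5]  conj(Y_{7,-5})(Ω₁) = (0.159822, -0.276670) ; Y_{7,-5}(Ω₂) = (0.014037, 0.016089) ; Δ = (0.006695, -0.001312)
  [-4]  conj(Y_{7,-4})(Ω₁) = (0.128598, -0.142769) ; Y_{7,-4}(Ω₂) = (-0.070481, -0.057315) ; Δ = (-0.017247, 0.002692)
  [-3]  conj(Y_{7,-3})(Ω₁) = (-0.216483, 0.157238) ; Y_{7,-3}(Ω₂) = (0.234923, 0.132041) ; Δ = (-0.071619, 0.008354)
  [-2]  conj(Y_{7,-2})(Ω₁) = (-0.183873, 0.081845) ; Y_{7,-2}(Ω₂) = (-0.487682, -0.173263) ; Δ = (0.103852, -0.008056)
  [-1]  conj(Y_{7,-1})(Ω₁) = (0.241917, -0.051409) ; Y_{7,-1}(Ω₂) = (0.476260, 0.082089) ; Δ = (0.119436, -0.004625)
  [+0]  conj(Y_{7,0})(Ω₁) = (0.203757, -0.000000) ; Y_{7,0}(Ω₂) = (0.167749, 0.000000) ; Δ = (0.034180, 0.000000)
  [+1]  conj(Y_{7,1})(Ω₁) = (-0.241917, -0.051409) ; Y_{7,1}(Ω₂) = (-0.476260, 0.082089) ; Δ = (0.119436, 0.004625)
  [+2]  conj(Y_{7,2})(Ω₁) = (-0.183873, -0.081845) ; Y_{7,2}(Ω₂) = (-0.487682, 0.173263) ; Δ = (0.103852, 0.008056)
  [+3]  conj(Y_{7,3})(Ω₁) = (0.216483, 0.157238) ; Y_{7,3}(Ω₂) = (-0.234923, 0.132041) ; Δ = (-0.071619, -0.008354)
  [+4]  conj(Y_{7,4})(Ω₁) = (0.128598, 0.142769) ; Y_{7,4}(Ω₂) = (-0.070481, 0.057315) ; Δ = (-0.017247, -0.002692)
  [+5]  conj(Y_{7,5})(Ω₁) = (-0.159822, -0.276670) ; Y_{7,5}(Ω₂) = (-0.014037, 0.016089) ; Δ = (0.006695, 0.001312)
  [+6]  conj(Y_{7,6})(Ω₁) = (-0.051989, -0.159853) ; Y_{7,6}(Ω₂) = (-0.001811, 0.002976) ; Δ = (0.000570, 0.000135)
  [+7]  conj(Y_{7,7})(Ω₁) = (0.050889, 0.482653) ; Y_{7,7}(Ω₂) = (-0.000130, 0.000329) ; Δ = (-0.000165, -0.000046)
Total Σ_m = (0.317224, 0.000000). Multiply by 0.837758: (0.265757, 0.000000). P_7(cos γ) = 0.265757

0.265757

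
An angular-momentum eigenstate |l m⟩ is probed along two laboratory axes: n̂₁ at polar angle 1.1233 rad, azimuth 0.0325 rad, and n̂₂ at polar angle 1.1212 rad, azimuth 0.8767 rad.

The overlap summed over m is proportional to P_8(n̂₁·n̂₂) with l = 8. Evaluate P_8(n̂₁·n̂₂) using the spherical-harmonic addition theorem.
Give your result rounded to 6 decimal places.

0.261283

Summing Y*_{l m}(θ₁,φ₁)·Y_{l m}(θ₂,φ₂) over m ∈ [−8, 8]; prefactor 4π/(2·8+1) = 0.739198:
  term(m=-8) = 0.04473 - 0.02274j   from Y*(Ω₁)=0.21736 + 0.05782j, Y(Ω₂)=0.16619 - 0.14885j
  term(m=-7) = 0.17312 + 0.06790j   from Y*(Ω₁)=0.42069 + 0.09739j, Y(Ω₂)=0.42605 + 0.06277j
  term(m=-6) = 0.04651 + 0.12630j   from Y*(Ω₁)=0.35858 + 0.07082j, Y(Ω₂)=0.19179 + 0.31435j
  term(m=-5) = -0.00066 + 0.00124j   from Y*(Ω₁)=-0.03959 - 0.00649j, Y(Ω₂)=0.01128 - 0.03306j
  term(m=-4) = -0.12238 + 0.02933j   from Y*(Ω₁)=-0.35219 - 0.04604j, Y(Ω₂)=0.33095 - 0.12654j
  term(m=-3) = -0.01639 - 0.01143j   from Y*(Ω₁)=-0.13807 - 0.01350j, Y(Ω₂)=0.12563 + 0.07052j
  term(m=-2) = -0.00973 - 0.08236j   from Y*(Ω₁)=0.28887 + 0.01880j, Y(Ω₂)=-0.05202 - 0.28172j
  term(m=-1) = 0.02752 - 0.03097j   from Y*(Ω₁)=0.20102 + 0.00654j, Y(Ω₂)=0.13177 - 0.15833j
  term(m=+0) = 0.06805 + 0.00000j   from Y*(Ω₁)=-0.26268 + 0.00000j, Y(Ω₂)=-0.25905 + 0.00000j
  term(m=+1) = 0.02752 + 0.03097j   from Y*(Ω₁)=-0.20102 + 0.00654j, Y(Ω₂)=-0.13177 - 0.15833j
  term(m=+2) = -0.00973 + 0.08236j   from Y*(Ω₁)=0.28887 - 0.01880j, Y(Ω₂)=-0.05202 + 0.28172j
  term(m=+3) = -0.01639 + 0.01143j   from Y*(Ω₁)=0.13807 - 0.01350j, Y(Ω₂)=-0.12563 + 0.07052j
  term(m=+4) = -0.12238 - 0.02933j   from Y*(Ω₁)=-0.35219 + 0.04604j, Y(Ω₂)=0.33095 + 0.12654j
  term(m=+5) = -0.00066 - 0.00124j   from Y*(Ω₁)=0.03959 - 0.00649j, Y(Ω₂)=-0.01128 - 0.03306j
  term(m=+6) = 0.04651 - 0.12630j   from Y*(Ω₁)=0.35858 - 0.07082j, Y(Ω₂)=0.19179 - 0.31435j
  term(m=+7) = 0.17312 - 0.06790j   from Y*(Ω₁)=-0.42069 + 0.09739j, Y(Ω₂)=-0.42605 + 0.06277j
  term(m=+8) = 0.04473 + 0.02274j   from Y*(Ω₁)=0.21736 - 0.05782j, Y(Ω₂)=0.16619 + 0.14885j
Accumulated sum 0.35347 + 0.00000j; after 4π/(2l+1) scaling, 0.26128 + 0.00000j ⇒ P_8 = 0.261283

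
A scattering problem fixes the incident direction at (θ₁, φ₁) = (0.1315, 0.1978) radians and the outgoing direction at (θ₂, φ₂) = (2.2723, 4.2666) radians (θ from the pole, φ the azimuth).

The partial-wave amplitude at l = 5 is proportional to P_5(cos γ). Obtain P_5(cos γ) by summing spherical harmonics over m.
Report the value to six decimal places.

Expand P_5 via completeness: Σ_{m} conj(Y_{5,m}) at Ω₁ times Y_{5,m} at Ω₂ —
  term(m=-5) = +0.000000-0.000002i   from Y*(Ω₁)=+0.000010+0.000015i, Y(Ω₂)=-0.095498-0.073833i
  term(m=-4) = +0.000117-0.000075i   from Y*(Ω₁)=+0.000302+0.000306i, Y(Ω₂)=+0.067973-0.315257i
  term(m=-3) = +0.002427+0.000913i   from Y*(Ω₁)=+0.005072+0.003421i, Y(Ω₂)=+0.412307-0.098032i
  term(m=-2) = +0.002508+0.008604i   from Y*(Ω₁)=+0.051936+0.021689i, Y(Ω₂)=+0.100025+0.123891i
  term(m=-1) = +0.055119-0.073479i   from Y*(Ω₁)=+0.309848+0.062100i, Y(Ω₂)=+0.125329-0.262264i
  term(m=+0) = +0.199199+0.000000i   from Y*(Ω₁)=+0.818057-0.000000i, Y(Ω₂)=+0.243502+0.000000i
  term(m=+1) = +0.055119+0.073479i   from Y*(Ω₁)=-0.309848+0.062100i, Y(Ω₂)=-0.125329-0.262264i
  term(m=+2) = +0.002508-0.008604i   from Y*(Ω₁)=+0.051936-0.021689i, Y(Ω₂)=+0.100025-0.123891i
  term(m=+3) = +0.002427-0.000913i   from Y*(Ω₁)=-0.005072+0.003421i, Y(Ω₂)=-0.412307-0.098032i
  term(m=+4) = +0.000117+0.000075i   from Y*(Ω₁)=+0.000302-0.000306i, Y(Ω₂)=+0.067973+0.315257i
  term(m=+5) = +0.000000+0.000002i   from Y*(Ω₁)=-0.000010+0.000015i, Y(Ω₂)=+0.095498-0.073833i
Total Σ_m = +0.319541+0.000000i. Multiply by 1.142397: +0.365043+0.000000i. P_5(cos γ) = 0.365043

0.365043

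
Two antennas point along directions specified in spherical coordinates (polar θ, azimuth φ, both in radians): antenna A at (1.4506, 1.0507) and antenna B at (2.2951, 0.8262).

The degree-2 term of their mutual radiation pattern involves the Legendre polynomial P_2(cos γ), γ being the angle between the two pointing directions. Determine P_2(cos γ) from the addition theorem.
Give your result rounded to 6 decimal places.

Expand P_2 via completeness: Σ_{m} conj(Y_{2,m}) at Ω₁ times Y_{2,m} at Ω₂ —
  m=-2: -0.19267 + 0.32837j × -0.01766 - 0.21596j = 0.07432 + 0.03581j  (running Σ = 0.07432 + 0.03581j)
  m=-1: 0.04570 + 0.07981j × -0.25982 + 0.28193j = -0.03437 - 0.00785j  (running Σ = 0.03994 + 0.02796j)
  m=0: -0.30179 + 0.00000j × 0.10003 + 0.00000j = -0.03019 + 0.00000j  (running Σ = 0.00975 + 0.02796j)
  m=1: -0.04570 + 0.07981j × 0.25982 + 0.28193j = -0.03437 + 0.00785j  (running Σ = -0.02462 + 0.03581j)
  m=2: -0.19267 - 0.32837j × -0.01766 + 0.21596j = 0.07432 - 0.03581j  (running Σ = 0.04970 + 0.00000j)
Σ over m = 0.04970 + 0.00000j; ×(4π/5) → 0.12490 + 0.00000j. Real part: 0.124901

0.124901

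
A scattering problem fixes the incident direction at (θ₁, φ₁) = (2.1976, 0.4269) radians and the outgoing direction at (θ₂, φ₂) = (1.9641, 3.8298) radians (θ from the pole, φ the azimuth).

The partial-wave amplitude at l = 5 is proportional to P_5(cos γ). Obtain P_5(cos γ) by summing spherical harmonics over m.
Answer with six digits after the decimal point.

-0.094550

Term-by-term m-sum for l=5 (normalisation 4π/11 = 1.142397):
  [-5]  conj(Y_{5,-5})(Ω₁) = -0.086421+0.136715i ; Y_{5,-5}(Ω₂) = +0.298130-0.092041i ; Δ = -0.013181+0.048713i
  [-4]  conj(Y_{5,-4})(Ω₁) = +0.050517-0.366958i ; Y_{5,-4}(Ω₂) = +0.378844+0.155178i ; Δ = +0.076082-0.131181i
  [-3]  conj(Y_{5,-3})(Ω₁) = +0.110213+0.369199i ; Y_{5,-3}(Ω₂) = +0.041589+0.077259i ; Δ = -0.023940+0.023870i
  [-2]  conj(Y_{5,-2})(Ω₁) = -0.013778-0.015804i ; Y_{5,-2}(Ω₂) = +0.059871-0.304120i ; Δ = -0.005631+0.003244i
  [-1]  conj(Y_{5,-1})(Ω₁) = -0.314255-0.142946i ; Y_{5,-1}(Ω₂) = +0.137833-0.113344i ; Δ = -0.059517+0.015916i
  [+0]  conj(Y_{5,0})(Ω₁) = +0.111555-0.000000i ; Y_{5,0}(Ω₂) = -0.272410+0.000000i ; Δ = -0.030389+0.000000i
  [+1]  conj(Y_{5,1})(Ω₁) = +0.314255-0.142946i ; Y_{5,1}(Ω₂) = -0.137833-0.113344i ; Δ = -0.059517-0.015916i
  [+2]  conj(Y_{5,2})(Ω₁) = -0.013778+0.015804i ; Y_{5,2}(Ω₂) = +0.059871+0.304120i ; Δ = -0.005631-0.003244i
  [+3]  conj(Y_{5,3})(Ω₁) = -0.110213+0.369199i ; Y_{5,3}(Ω₂) = -0.041589+0.077259i ; Δ = -0.023940-0.023870i
  [+4]  conj(Y_{5,4})(Ω₁) = +0.050517+0.366958i ; Y_{5,4}(Ω₂) = +0.378844-0.155178i ; Δ = +0.076082+0.131181i
  [+5]  conj(Y_{5,5})(Ω₁) = +0.086421+0.136715i ; Y_{5,5}(Ω₂) = -0.298130-0.092041i ; Δ = -0.013181-0.048713i
Σ over m = -0.082764-0.000000i; ×(4π/11) → -0.094550-0.000000i. Real part: -0.094550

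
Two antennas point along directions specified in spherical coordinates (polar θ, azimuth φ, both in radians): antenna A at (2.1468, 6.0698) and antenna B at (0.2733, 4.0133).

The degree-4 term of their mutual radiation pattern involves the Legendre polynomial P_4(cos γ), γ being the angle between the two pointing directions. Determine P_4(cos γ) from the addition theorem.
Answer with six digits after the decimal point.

Term-by-term m-sum for l=4 (normalisation 4π/9 = 1.396263):
  term(m=-4) = (-0.000187, 0.000479)   from Y*(Ω₁)=(0.143892, -0.164971), Y(Ω₂)=(-0.002210, 0.000795)
  term(m=-3) = (-0.009468, 0.001081)   from Y*(Ω₁)=(-0.322508, 0.240200), Y(Ω₂)=(0.020490, 0.011908)
  term(m=-2) = (-0.019121, -0.027986)   from Y*(Ω₁)=(0.230606, -0.104861), Y(Ω₂)=(-0.022981, -0.131807)
  term(m=-1) = (-0.039969, 0.075716)   from Y*(Ω₁)=(0.195000, -0.042253), Y(Ω₂)=(-0.276139, 0.328451)
  term(m=+0) = (-0.166342, -0.000000)   from Y*(Ω₁)=(-0.298280, -0.000000), Y(Ω₂)=(0.557669, 0.000000)
  term(m=+1) = (-0.039969, -0.075716)   from Y*(Ω₁)=(-0.195000, -0.042253), Y(Ω₂)=(0.276139, 0.328451)
  term(m=+2) = (-0.019121, 0.027986)   from Y*(Ω₁)=(0.230606, 0.104861), Y(Ω₂)=(-0.022981, 0.131807)
  term(m=+3) = (-0.009468, -0.001081)   from Y*(Ω₁)=(0.322508, 0.240200), Y(Ω₂)=(-0.020490, 0.011908)
  term(m=+4) = (-0.000187, -0.000479)   from Y*(Ω₁)=(0.143892, 0.164971), Y(Ω₂)=(-0.002210, -0.000795)
Total Σ_m = (-0.303832, -0.000000). Multiply by 1.396263: (-0.424229, -0.000000). P_4(cos γ) = -0.424229

-0.424229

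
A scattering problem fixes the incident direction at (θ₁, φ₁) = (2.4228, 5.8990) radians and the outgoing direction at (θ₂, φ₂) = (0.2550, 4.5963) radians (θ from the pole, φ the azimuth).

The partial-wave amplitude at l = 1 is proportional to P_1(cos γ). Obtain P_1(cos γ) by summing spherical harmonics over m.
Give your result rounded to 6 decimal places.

Expand P_1 via completeness: Σ_{m} conj(Y_{1,m}) at Ω₁ times Y_{1,m} at Ω₂ —
  term(m=-1) = +0.005252+0.019118i   from Y*(Ω₁)=+0.210916-0.085268i, Y(Ω₂)=-0.010094+0.086563i
  term(m=+0) = -0.173860-0.000000i   from Y*(Ω₁)=-0.367723-0.000000i, Y(Ω₂)=+0.472803+0.000000i
  term(m=+1) = +0.005252-0.019118i   from Y*(Ω₁)=-0.210916-0.085268i, Y(Ω₂)=+0.010094+0.086563i
Σ over m = -0.163356+0.000000i; ×(4π/3) → -0.684266+0.000000i. Real part: -0.684266

-0.684266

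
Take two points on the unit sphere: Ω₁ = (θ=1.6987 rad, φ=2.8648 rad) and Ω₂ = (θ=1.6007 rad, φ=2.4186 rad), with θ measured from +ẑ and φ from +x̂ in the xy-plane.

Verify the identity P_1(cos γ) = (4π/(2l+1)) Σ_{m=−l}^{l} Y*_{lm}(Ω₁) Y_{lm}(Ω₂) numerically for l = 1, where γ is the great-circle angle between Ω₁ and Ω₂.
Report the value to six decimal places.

Expand P_1 via completeness: Σ_{m} conj(Y_{1,m}) at Ω₁ times Y_{1,m} at Ω₂ —
  m=-1: Y*=(-0.329629, 0.093643)  Y=(-0.258946, -0.228488)  product (0.106752, 0.051068)
  m=+0: Y*=(-0.062324, -0.000000)  Y=(-0.014609, 0.000000)  product (0.000910, 0.000000)
  m=+1: Y*=(0.329629, 0.093643)  Y=(0.258946, -0.228488)  product (0.106752, -0.051068)
Accumulated sum (0.214415, 0.000000); after 4π/(2l+1) scaling, (0.898138, 0.000000) ⇒ P_1 = 0.898138

0.898138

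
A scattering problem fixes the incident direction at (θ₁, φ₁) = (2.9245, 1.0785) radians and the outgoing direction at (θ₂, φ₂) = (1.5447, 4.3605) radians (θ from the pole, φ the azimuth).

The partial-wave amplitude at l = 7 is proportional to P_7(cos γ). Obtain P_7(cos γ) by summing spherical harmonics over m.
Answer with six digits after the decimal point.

0.286785

Expand P_7 via completeness: Σ_{m} conj(Y_{7,m}) at Ω₁ times Y_{7,m} at Ω₂ —
  m=-7: Y*=+0.000003+0.000010i  Y=+0.313040+0.388402i  product -0.000003+0.000004i
  m=-6: Y*=-0.000179-0.000034i  Y=+0.025071-0.041774i  product -0.000006+0.000007i
  m=-5: Y*=+0.001219-0.001507i  Y=+0.356621+0.068086i  product +0.000537-0.000455i
  m=-4: Y*=+0.005623+0.013359i  Y=-0.009296-0.056439i  product +0.000702-0.000442i
  m=-3: Y*=-0.077158-0.007267i  Y=+0.284218-0.160899i  product -0.023099+0.010349i
  m=-2: Y*=+0.157409-0.237037i  Y=-0.046424-0.039403i  product -0.016647+0.004802i
  m=-1: Y*=+0.296652+0.553103i  Y=+0.108023-0.294203i  product +0.194770-0.027528i
  m=+0: Y*=-0.481085-0.000000i  Y=-0.061980+0.000000i  product +0.029818+0.000000i
  m=+1: Y*=-0.296652+0.553103i  Y=-0.108023-0.294203i  product +0.194770+0.027528i
  m=+2: Y*=+0.157409+0.237037i  Y=-0.046424+0.039403i  product -0.016647-0.004802i
  m=+3: Y*=+0.077158-0.007267i  Y=-0.284218-0.160899i  product -0.023099-0.010349i
  m=+4: Y*=+0.005623-0.013359i  Y=-0.009296+0.056439i  product +0.000702+0.000442i
  m=+5: Y*=-0.001219-0.001507i  Y=-0.356621+0.068086i  product +0.000537+0.000455i
  m=+6: Y*=-0.000179+0.000034i  Y=+0.025071+0.041774i  product -0.000006-0.000007i
  m=+7: Y*=-0.000003+0.000010i  Y=-0.313040+0.388402i  product -0.000003-0.000004i
Σ over m = +0.342325-0.000000i; ×(4π/15) → +0.286785-0.000000i. Real part: 0.286785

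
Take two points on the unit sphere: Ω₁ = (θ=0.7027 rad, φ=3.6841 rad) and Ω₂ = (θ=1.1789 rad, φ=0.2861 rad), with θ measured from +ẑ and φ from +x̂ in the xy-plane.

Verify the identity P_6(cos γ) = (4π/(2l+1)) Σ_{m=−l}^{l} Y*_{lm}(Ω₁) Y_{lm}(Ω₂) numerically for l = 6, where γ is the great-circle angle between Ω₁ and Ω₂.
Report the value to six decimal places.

0.101083

Summing Y*_{l m}(θ₁,φ₁)·Y_{l m}(θ₂,φ₂) over m ∈ [−6, 6]; prefactor 4π/(2·6+1) = 0.966644:
  m=-6: Y*=(-0.034974, -0.003985)  Y=(-0.043733, -0.297816)  product (0.000343, 0.010590)
  m=-5: Y*=(0.130929, -0.059897)  Y=(0.060260, -0.426698)  product (-0.017668, -0.059476)
  m=-4: Y*=(-0.189763, 0.277833)  Y=(0.065093, -0.143292)  product (0.027459, 0.045277)
  m=-3: Y*=(0.025907, -0.456218)  Y=(-0.179138, 0.207365)  product (0.089963, 0.087098)
  m=-2: Y*=(0.108513, 0.205524)  Y=(-0.215995, 0.139118)  product (-0.052030, -0.029296)
  m=-1: Y*=(0.222620, 0.134205)  Y=(0.184974, -0.054414)  product (0.048482, 0.012711)
  m=+0: Y*=(-0.321532, -0.000000)  Y=(0.275319, 0.000000)  product (-0.088524, -0.000000)
  m=+1: Y*=(-0.222620, 0.134205)  Y=(-0.184974, -0.054414)  product (0.048482, -0.012711)
  m=+2: Y*=(0.108513, -0.205524)  Y=(-0.215995, -0.139118)  product (-0.052030, 0.029296)
  m=+3: Y*=(-0.025907, -0.456218)  Y=(0.179138, 0.207365)  product (0.089963, -0.087098)
  m=+4: Y*=(-0.189763, -0.277833)  Y=(0.065093, 0.143292)  product (0.027459, -0.045277)
  m=+5: Y*=(-0.130929, -0.059897)  Y=(-0.060260, -0.426698)  product (-0.017668, 0.059476)
  m=+6: Y*=(-0.034974, 0.003985)  Y=(-0.043733, 0.297816)  product (0.000343, -0.010590)
Σ over m = (0.104572, -0.000000); ×(4π/13) → (0.101083, -0.000000). Real part: 0.101083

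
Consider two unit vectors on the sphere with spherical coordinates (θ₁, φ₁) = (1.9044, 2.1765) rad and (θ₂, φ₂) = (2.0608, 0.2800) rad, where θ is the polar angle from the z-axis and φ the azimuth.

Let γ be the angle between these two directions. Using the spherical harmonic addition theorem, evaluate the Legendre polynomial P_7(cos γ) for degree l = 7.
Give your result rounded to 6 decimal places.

Expand P_7 via completeness: Σ_{m} conj(Y_{7,m}) at Ω₁ times Y_{7,m} at Ω₂ —
  [-7]  conj(Y_{7,-7})(Ω₁) = -0.29937 + 0.15300j ; Y_{7,-7}(Ω₂) = -0.07899 - 0.19260j ; Δ = 0.05312 + 0.04557j
  [-6]  conj(Y_{7,-6})(Ω₁) = -0.38412 - 0.20618j ; Y_{7,-6}(Ω₂) = 0.04528 + 0.41299j ; Δ = 0.06776 - 0.16797j
  [-5]  conj(Y_{7,-5})(Ω₁) = -0.01228 - 0.10816j ; Y_{7,-5}(Ω₂) = 0.06268 - 0.36341j ; Δ = -0.04007 - 0.00232j
  [-4]  conj(Y_{7,-4})(Ω₁) = -0.23152 + 0.20256j ; Y_{7,-4}(Ω₂) = 0.01100 - 0.02272j ; Δ = 0.00206 + 0.00749j
  [-3]  conj(Y_{7,-3})(Ω₁) = -0.22018 - 0.05536j ; Y_{7,-3}(Ω₂) = -0.23348 + 0.26048j ; Δ = 0.06583 - 0.04443j
  [-2]  conj(Y_{7,-2})(Ω₁) = 0.07801 + 0.20764j ; Y_{7,-2}(Ω₂) = 0.11407 - 0.07152j ; Δ = 0.02375 + 0.01811j
  [-1]  conj(Y_{7,-1})(Ω₁) = -0.14820 + 0.21400j ; Y_{7,-1}(Ω₂) = 0.28592 - 0.08222j ; Δ = -0.02478 + 0.07337j
  [+0]  conj(Y_{7,0})(Ω₁) = 0.19370 + 0.00000j ; Y_{7,0}(Ω₂) = -0.17463 + 0.00000j ; Δ = -0.03383 + 0.00000j
  [+1]  conj(Y_{7,1})(Ω₁) = 0.14820 + 0.21400j ; Y_{7,1}(Ω₂) = -0.28592 - 0.08222j ; Δ = -0.02478 - 0.07337j
  [+2]  conj(Y_{7,2})(Ω₁) = 0.07801 - 0.20764j ; Y_{7,2}(Ω₂) = 0.11407 + 0.07152j ; Δ = 0.02375 - 0.01811j
  [+3]  conj(Y_{7,3})(Ω₁) = 0.22018 - 0.05536j ; Y_{7,3}(Ω₂) = 0.23348 + 0.26048j ; Δ = 0.06583 + 0.04443j
  [+4]  conj(Y_{7,4})(Ω₁) = -0.23152 - 0.20256j ; Y_{7,4}(Ω₂) = 0.01100 + 0.02272j ; Δ = 0.00206 - 0.00749j
  [+5]  conj(Y_{7,5})(Ω₁) = 0.01228 - 0.10816j ; Y_{7,5}(Ω₂) = -0.06268 - 0.36341j ; Δ = -0.04007 + 0.00232j
  [+6]  conj(Y_{7,6})(Ω₁) = -0.38412 + 0.20618j ; Y_{7,6}(Ω₂) = 0.04528 - 0.41299j ; Δ = 0.06776 + 0.16797j
  [+7]  conj(Y_{7,7})(Ω₁) = 0.29937 + 0.15300j ; Y_{7,7}(Ω₂) = 0.07899 - 0.19260j ; Δ = 0.05312 - 0.04557j
Σ over m = 0.26148 - 0.00000j; ×(4π/15) → 0.21906 - 0.00000j. Real part: 0.219060

0.219060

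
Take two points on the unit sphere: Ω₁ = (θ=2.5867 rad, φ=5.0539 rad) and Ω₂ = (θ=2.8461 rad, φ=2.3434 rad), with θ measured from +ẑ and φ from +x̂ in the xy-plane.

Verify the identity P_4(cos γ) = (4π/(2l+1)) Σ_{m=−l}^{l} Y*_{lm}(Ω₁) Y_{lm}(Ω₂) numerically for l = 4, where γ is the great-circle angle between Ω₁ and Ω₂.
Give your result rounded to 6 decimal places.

-0.425762

Summing Y*_{l m}(θ₁,φ₁)·Y_{l m}(θ₂,φ₂) over m ∈ [−4, 4]; prefactor 4π/(2·4+1) = 1.396263:
  term(m=-4) = -0.000017-0.000107i   from Y*(Ω₁)=+0.006933+0.033384i, Y(Ω₂)=-0.003178-0.000163i
  term(m=-3) = -0.001260+0.004425i   from Y*(Ω₁)=+0.132939-0.080823i, Y(Ω₂)=-0.021697+0.020092i
  term(m=-2) = +0.037600-0.043868i   from Y*(Ω₁)=-0.292202-0.237757i, Y(Ω₂)=-0.003924+0.153323i
  term(m=-1) = -0.177741+0.081751i   from Y*(Ω₁)=-0.145945+0.410606i, Y(Ω₂)=+0.313368+0.321492i
  term(m=+0) = -0.022094-0.000000i   from Y*(Ω₁)=-0.042979-0.000000i, Y(Ω₂)=+0.514070+0.000000i
  term(m=+1) = -0.177741-0.081751i   from Y*(Ω₁)=+0.145945+0.410606i, Y(Ω₂)=-0.313368+0.321492i
  term(m=+2) = +0.037600+0.043868i   from Y*(Ω₁)=-0.292202+0.237757i, Y(Ω₂)=-0.003924-0.153323i
  term(m=+3) = -0.001260-0.004425i   from Y*(Ω₁)=-0.132939-0.080823i, Y(Ω₂)=+0.021697+0.020092i
  term(m=+4) = -0.000017+0.000107i   from Y*(Ω₁)=+0.006933-0.033384i, Y(Ω₂)=-0.003178+0.000163i
Total Σ_m = -0.304929+0.000000i. Multiply by 1.396263: -0.425762+0.000000i. P_4(cos γ) = -0.425762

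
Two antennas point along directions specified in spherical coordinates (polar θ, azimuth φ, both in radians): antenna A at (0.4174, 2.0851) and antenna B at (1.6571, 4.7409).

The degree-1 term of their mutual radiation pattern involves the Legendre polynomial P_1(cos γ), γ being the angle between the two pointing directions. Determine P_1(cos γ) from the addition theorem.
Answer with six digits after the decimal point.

-0.435946

Expand P_1 via completeness: Σ_{m} conj(Y_{1,m}) at Ω₁ times Y_{1,m} at Ω₂ —
  m=-1: -0.068899+0.121940i × +0.009812+0.344068i = -0.042632-0.022509i  (running Σ = -0.042632-0.022509i)
  m=0: +0.446654-0.000000i × -0.042116+0.000000i = -0.018811+0.000000i  (running Σ = -0.061443-0.022509i)
  m=1: +0.068899+0.121940i × -0.009812+0.344068i = -0.042632+0.022509i  (running Σ = -0.104074+0.000000i)
Total Σ_m = -0.104074+0.000000i. Multiply by 4.188790: -0.435946+0.000000i. P_1(cos γ) = -0.435946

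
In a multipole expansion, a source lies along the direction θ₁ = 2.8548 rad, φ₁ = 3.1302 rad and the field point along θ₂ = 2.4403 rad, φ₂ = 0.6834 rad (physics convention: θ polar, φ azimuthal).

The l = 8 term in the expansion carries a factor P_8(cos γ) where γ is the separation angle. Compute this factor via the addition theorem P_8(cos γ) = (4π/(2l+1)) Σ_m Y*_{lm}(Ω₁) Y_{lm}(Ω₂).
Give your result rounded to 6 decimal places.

0.193775

Addition theorem: P_8(cos γ) = (4π/17) Σ_m Y*_{lm}(Ω₁) Y_{lm}(Ω₂), m = −8…8:
  term(m=-8) = (0.000000, 0.000000)   from Y*(Ω₁)=(0.000021, -0.000002), Y(Ω₂)=(0.010606, 0.011275)
  term(m=-7) = (-0.000003, -0.000021)   from Y*(Ω₁)=(0.000286, -0.000023), Y(Ω₂)=(-0.005231, -0.073132)
  term(m=-6) = (-0.000269, 0.000445)   from Y*(Ω₁)=(0.002463, -0.000169), Y(Ω₂)=(-0.120994, 0.172384)
  term(m=-5) = (0.005766, -0.001990)   from Y*(Ω₁)=(0.015232, -0.000869), Y(Ω₂)=(0.384744, -0.108724)
  term(m=-4) = (-0.030373, -0.011517)   from Y*(Ω₁)=(0.069448, -0.003167), Y(Ω₂)=(-0.428899, -0.185390)
  term(m=-3) = (0.022439, 0.039781)   from Y*(Ω₁)=(0.229116, -0.007834), Y(Ω₂)=(0.091894, 0.176769)
  term(m=-2) = (-0.024826, 0.135498)   from Y*(Ω₁)=(0.507673, -0.011569), Y(Ω₂)=(-0.054956, 0.265649)
  term(m=-1) = (0.160104, -0.133435)   from Y*(Ω₁)=(0.600545, -0.006842), Y(Ω₂)=(0.269095, -0.219124)
  term(m=+0) = (-0.003535, -0.000000)   from Y*(Ω₁)=(-0.020716, -0.000000), Y(Ω₂)=(0.170623, 0.000000)
  term(m=+1) = (0.160104, 0.133435)   from Y*(Ω₁)=(-0.600545, -0.006842), Y(Ω₂)=(-0.269095, -0.219124)
  term(m=+2) = (-0.024826, -0.135498)   from Y*(Ω₁)=(0.507673, 0.011569), Y(Ω₂)=(-0.054956, -0.265649)
  term(m=+3) = (0.022439, -0.039781)   from Y*(Ω₁)=(-0.229116, -0.007834), Y(Ω₂)=(-0.091894, 0.176769)
  term(m=+4) = (-0.030373, 0.011517)   from Y*(Ω₁)=(0.069448, 0.003167), Y(Ω₂)=(-0.428899, 0.185390)
  term(m=+5) = (0.005766, 0.001990)   from Y*(Ω₁)=(-0.015232, -0.000869), Y(Ω₂)=(-0.384744, -0.108724)
  term(m=+6) = (-0.000269, -0.000445)   from Y*(Ω₁)=(0.002463, 0.000169), Y(Ω₂)=(-0.120994, -0.172384)
  term(m=+7) = (-0.000003, 0.000021)   from Y*(Ω₁)=(-0.000286, -0.000023), Y(Ω₂)=(0.005231, -0.073132)
  term(m=+8) = (0.000000, -0.000000)   from Y*(Ω₁)=(0.000021, 0.000002), Y(Ω₂)=(0.010606, -0.011275)
Accumulated sum (0.262142, -0.000000); after 4π/(2l+1) scaling, (0.193775, -0.000000) ⇒ P_8 = 0.193775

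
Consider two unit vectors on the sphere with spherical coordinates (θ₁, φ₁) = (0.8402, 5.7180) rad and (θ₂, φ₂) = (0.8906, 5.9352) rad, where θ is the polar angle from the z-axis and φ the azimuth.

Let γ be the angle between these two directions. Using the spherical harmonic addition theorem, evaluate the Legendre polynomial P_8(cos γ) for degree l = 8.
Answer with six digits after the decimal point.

0.530523

Addition theorem: P_8(cos γ) = (4π/17) Σ_m Y*_{lm}(Ω₁) Y_{lm}(Ω₂), m = −8…8:
  [-8]  conj(Y_{8,-8})(Ω₁) = (-0.009259, 0.047909) ; Y_{8,-8}(Ω₂) = (-0.064439, 0.024087) ; Δ = (-0.000557, -0.003310)
  [-7]  conj(Y_{8,-7})(Ω₁) = (-0.119983, 0.127229) ; Y_{8,-7}(Ω₂) = (-0.169443, 0.144377) ; Δ = (0.001961, -0.038881)
  [-6]  conj(Y_{8,-6})(Ω₁) = (-0.353575, 0.090101) ; Y_{8,-6}(Ω₂) = (-0.202731, 0.356457) ; Δ = (0.039563, -0.144301)
  [-5]  conj(Y_{8,-5})(Ω₁) = (-0.434938, -0.142045) ; Y_{8,-5}(Ω₂) = (-0.071729, 0.420052) ; Δ = (0.090864, -0.172508)
  [-4]  conj(Y_{8,-4})(Ω₁) = (-0.153134, -0.185562) ; Y_{8,-4}(Ω₂) = (0.019484, 0.107773) ; Δ = (0.017015, -0.020119)
  [-3]  conj(Y_{8,-3})(Ω₁) = (0.025300, 0.201736) ; Y_{8,-3}(Ω₂) = (-0.153457, -0.263816) ; Δ = (0.049339, -0.037632)
  [-2]  conj(Y_{8,-2})(Ω₁) = (-0.155154, 0.329204) ; Y_{8,-2}(Ω₂) = (-0.220079, -0.183859) ; Δ = (0.094674, -0.043924)
  [-1]  conj(Y_{8,-1})(Ω₁) = (0.035067, -0.022239) ; Y_{8,-1}(Ω₂) = (0.174323, 0.063235) ; Δ = (0.007519, -0.001659)
  [+0]  conj(Y_{8,0})(Ω₁) = (0.367613, -0.000000) ; Y_{8,0}(Ω₂) = (0.318122, 0.000000) ; Δ = (0.116946, 0.000000)
  [+1]  conj(Y_{8,1})(Ω₁) = (-0.035067, -0.022239) ; Y_{8,1}(Ω₂) = (-0.174323, 0.063235) ; Δ = (0.007519, 0.001659)
  [+2]  conj(Y_{8,2})(Ω₁) = (-0.155154, -0.329204) ; Y_{8,2}(Ω₂) = (-0.220079, 0.183859) ; Δ = (0.094674, 0.043924)
  [+3]  conj(Y_{8,3})(Ω₁) = (-0.025300, 0.201736) ; Y_{8,3}(Ω₂) = (0.153457, -0.263816) ; Δ = (0.049339, 0.037632)
  [+4]  conj(Y_{8,4})(Ω₁) = (-0.153134, 0.185562) ; Y_{8,4}(Ω₂) = (0.019484, -0.107773) ; Δ = (0.017015, 0.020119)
  [+5]  conj(Y_{8,5})(Ω₁) = (0.434938, -0.142045) ; Y_{8,5}(Ω₂) = (0.071729, 0.420052) ; Δ = (0.090864, 0.172508)
  [+6]  conj(Y_{8,6})(Ω₁) = (-0.353575, -0.090101) ; Y_{8,6}(Ω₂) = (-0.202731, -0.356457) ; Δ = (0.039563, 0.144301)
  [+7]  conj(Y_{8,7})(Ω₁) = (0.119983, 0.127229) ; Y_{8,7}(Ω₂) = (0.169443, 0.144377) ; Δ = (0.001961, 0.038881)
  [+8]  conj(Y_{8,8})(Ω₁) = (-0.009259, -0.047909) ; Y_{8,8}(Ω₂) = (-0.064439, -0.024087) ; Δ = (-0.000557, 0.003310)
Accumulated sum (0.717700, 0.000000); after 4π/(2l+1) scaling, (0.530523, 0.000000) ⇒ P_8 = 0.530523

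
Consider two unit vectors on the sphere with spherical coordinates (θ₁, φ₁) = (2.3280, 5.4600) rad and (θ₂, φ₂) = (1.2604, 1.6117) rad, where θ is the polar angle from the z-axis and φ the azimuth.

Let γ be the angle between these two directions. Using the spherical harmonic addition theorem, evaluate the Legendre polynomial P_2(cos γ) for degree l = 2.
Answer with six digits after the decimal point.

0.312749

Expand P_2 via completeness: Σ_{m} conj(Y_{2,m}) at Ω₁ times Y_{2,m} at Ω₂ —
  m=-2: -0.015404-0.203440i × -0.349067+0.028620i = +0.011200+0.070573i  (running Σ = +0.011200+0.070573i)
  m=-1: -0.262206+0.282811i × -0.009188-0.224500i = +0.065900+0.056267i  (running Σ = +0.077100+0.126840i)
  m=0: +0.131033-0.000000i × -0.227122+0.000000i = -0.029760+0.000000i  (running Σ = +0.047339+0.126840i)
  m=1: +0.262206+0.282811i × +0.009188-0.224500i = +0.065900-0.056267i  (running Σ = +0.113239+0.070573i)
  m=2: -0.015404+0.203440i × -0.349067-0.028620i = +0.011200-0.070573i  (running Σ = +0.124439+0.000000i)
Total Σ_m = +0.124439+0.000000i. Multiply by 2.513274: +0.312749+0.000000i. P_2(cos γ) = 0.312749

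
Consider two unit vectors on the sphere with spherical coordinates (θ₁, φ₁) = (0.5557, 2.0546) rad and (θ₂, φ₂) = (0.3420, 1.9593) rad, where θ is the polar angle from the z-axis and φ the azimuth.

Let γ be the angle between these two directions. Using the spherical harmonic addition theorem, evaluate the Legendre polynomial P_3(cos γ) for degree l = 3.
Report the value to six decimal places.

0.862828

Term-by-term m-sum for l=3 (normalisation 4π/7 = 1.795196):
  m=-3: (0.060817, -0.007295) × (0.014463, 0.006205) = (0.000925, 0.000272)  (running Σ = (0.000925, 0.000272))
  m=-2: (-0.137064, -0.198981) × (-0.077212, 0.075927) = (0.025691, 0.004957)  (running Σ = (0.026616, 0.005229))
  m=-1: (-0.206864, 0.393686) × (-0.141138, -0.344823) = (0.164948, 0.015767)  (running Σ = (0.191564, 0.020996))
  m=0: (0.192915, -0.000000) × (0.505419, 0.000000) = (0.097503, 0.000000)  (running Σ = (0.289067, 0.020996))
  m=1: (0.206864, 0.393686) × (0.141138, -0.344823) = (0.164948, -0.015767)  (running Σ = (0.454015, 0.005229))
  m=2: (-0.137064, 0.198981) × (-0.077212, -0.075927) = (0.025691, -0.004957)  (running Σ = (0.479707, 0.000272))
  m=3: (-0.060817, -0.007295) × (-0.014463, 0.006205) = (0.000925, -0.000272)  (running Σ = (0.480631, -0.000000))
Accumulated sum (0.480631, -0.000000); after 4π/(2l+1) scaling, (0.862828, -0.000000) ⇒ P_3 = 0.862828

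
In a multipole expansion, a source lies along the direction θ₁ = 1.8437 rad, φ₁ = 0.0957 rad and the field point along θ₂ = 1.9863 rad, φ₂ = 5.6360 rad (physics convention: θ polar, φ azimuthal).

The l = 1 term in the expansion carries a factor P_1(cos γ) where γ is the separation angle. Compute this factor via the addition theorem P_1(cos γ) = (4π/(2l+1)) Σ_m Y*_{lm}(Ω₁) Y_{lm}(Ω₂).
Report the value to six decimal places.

Term-by-term m-sum for l=1 (normalisation 4π/3 = 4.188790):
  [-1]  conj(Y_{1,-1})(Ω₁) = +0.331186+0.031792i ; Y_{1,-1}(Ω₂) = +0.252177+0.190589i ; Δ = +0.077458+0.071137i
  [+0]  conj(Y_{1,0})(Ω₁) = -0.131692-0.000000i ; Y_{1,0}(Ω₂) = -0.197225+0.000000i ; Δ = +0.025973+0.000000i
  [+1]  conj(Y_{1,1})(Ω₁) = -0.331186+0.031792i ; Y_{1,1}(Ω₂) = -0.252177+0.190589i ; Δ = +0.077458-0.071137i
Total Σ_m = +0.180890+0.000000i. Multiply by 4.188790: +0.757710+0.000000i. P_1(cos γ) = 0.757710

0.757710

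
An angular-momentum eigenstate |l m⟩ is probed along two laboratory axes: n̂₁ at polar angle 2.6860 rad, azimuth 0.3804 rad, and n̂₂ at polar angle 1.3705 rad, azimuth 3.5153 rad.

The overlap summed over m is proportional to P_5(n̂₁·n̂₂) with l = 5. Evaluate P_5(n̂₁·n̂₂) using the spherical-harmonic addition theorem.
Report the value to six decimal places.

Expand P_5 via completeness: Σ_{m} conj(Y_{5,m}) at Ω₁ times Y_{5,m} at Ω₂ —
  m=-5: -0.002489+0.007238i × +0.123081+0.401095i = -0.003209-0.000107i  (running Σ = -0.003209-0.000107i)
  m=-4: -0.002429-0.049338i × +0.020442-0.268578i = -0.013301-0.000356i  (running Σ = -0.016510-0.000464i)
  m=-3: +0.076803+0.167643i × +0.091109-0.188768i = +0.038643+0.000776i  (running Σ = +0.022133+0.000312i)
  m=-2: -0.302858-0.288314i × -0.209316+0.193989i = +0.119323+0.001597i  (running Σ = +0.141456+0.001910i)
  m=-1: +0.440488+0.176141i × -0.139888+0.054855i = -0.071281-0.000477i  (running Σ = +0.070175+0.001433i)
  m=0: +0.050426-0.000000i × +0.286848+0.000000i = +0.014465+0.000000i  (running Σ = +0.084639+0.001433i)
  m=1: -0.440488+0.176141i × +0.139888+0.054855i = -0.071281+0.000477i  (running Σ = +0.013358+0.001910i)
  m=2: -0.302858+0.288314i × -0.209316-0.193989i = +0.119323-0.001597i  (running Σ = +0.132681+0.000312i)
  m=3: -0.076803+0.167643i × -0.091109-0.188768i = +0.038643-0.000776i  (running Σ = +0.171324-0.000464i)
  m=4: -0.002429+0.049338i × +0.020442+0.268578i = -0.013301+0.000356i  (running Σ = +0.158023-0.000107i)
  m=5: +0.002489+0.007238i × -0.123081+0.401095i = -0.003209+0.000107i  (running Σ = +0.154814+0.000000i)
Σ over m = +0.154814+0.000000i; ×(4π/11) → +0.176859+0.000000i. Real part: 0.176859

0.176859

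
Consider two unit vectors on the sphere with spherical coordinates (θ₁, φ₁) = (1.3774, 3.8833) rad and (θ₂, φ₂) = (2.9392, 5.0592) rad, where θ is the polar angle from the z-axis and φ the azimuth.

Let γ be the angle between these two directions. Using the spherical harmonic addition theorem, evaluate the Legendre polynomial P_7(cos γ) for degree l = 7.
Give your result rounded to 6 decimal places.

Addition theorem: P_7(cos γ) = (4π/15) Σ_m Y*_{lm}(Ω₁) Y_{lm}(Ω₂), m = −7…7:
  m=-7: (-0.202238, 0.388879) × (-0.000004, 0.000005) = (-0.000001, -0.000003)  (running Σ = (-0.000001, -0.000003))
  m=-6: (-0.083239, -0.310222) × (-0.000059, -0.000106) = (-0.000028, 0.000027)  (running Σ = (-0.000029, 0.000024))
  m=-5: (-0.146442, -0.093235) × (0.001363, -0.000225) = (-0.000221, -0.000094)  (running Σ = (-0.000249, -0.000070))
  m=-4: (0.324607, -0.057314) × (-0.002030, 0.010934) = (-0.000032, 0.003665)  (running Σ = (-0.000282, 0.003596))
  m=-3: (0.048186, -0.062820) × (-0.055302, -0.032429) = (-0.004702, 0.001911)  (running Σ = (-0.004984, 0.005507))
  m=-2: (0.028134, 0.321146) × (0.195821, -0.162814) = (0.057796, 0.058306)  (running Σ = (0.052812, 0.063813))
  m=-1: (0.030833, 0.028250) × (0.208648, 0.577301) = (-0.009875, 0.023694)  (running Σ = (0.042937, 0.087507))
  m=0: (-0.318755, -0.000000) × (-0.549419, 0.000000) = (0.175130, 0.000000)  (running Σ = (0.218067, 0.087507))
  m=1: (-0.030833, 0.028250) × (-0.208648, 0.577301) = (-0.009875, -0.023694)  (running Σ = (0.208192, 0.063813))
  m=2: (0.028134, -0.321146) × (0.195821, 0.162814) = (0.057796, -0.058306)  (running Σ = (0.265988, 0.005507))
  m=3: (-0.048186, -0.062820) × (0.055302, -0.032429) = (-0.004702, -0.001911)  (running Σ = (0.261286, 0.003596))
  m=4: (0.324607, 0.057314) × (-0.002030, -0.010934) = (-0.000032, -0.003665)  (running Σ = (0.261254, -0.000070))
  m=5: (0.146442, -0.093235) × (-0.001363, -0.000225) = (-0.000221, 0.000094)  (running Σ = (0.261033, 0.000024))
  m=6: (-0.083239, 0.310222) × (-0.000059, 0.000106) = (-0.000028, -0.000027)  (running Σ = (0.261005, -0.000003))
  m=7: (0.202238, 0.388879) × (0.000004, 0.000005) = (-0.000001, 0.000003)  (running Σ = (0.261004, 0.000000))
Σ over m = (0.261004, 0.000000); ×(4π/15) → (0.218658, 0.000000). Real part: 0.218658

0.218658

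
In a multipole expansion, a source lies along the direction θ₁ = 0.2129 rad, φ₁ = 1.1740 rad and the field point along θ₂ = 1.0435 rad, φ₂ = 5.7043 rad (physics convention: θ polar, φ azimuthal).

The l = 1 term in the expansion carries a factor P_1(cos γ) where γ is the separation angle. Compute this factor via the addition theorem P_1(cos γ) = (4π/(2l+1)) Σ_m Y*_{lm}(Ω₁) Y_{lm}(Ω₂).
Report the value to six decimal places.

0.458773

Expand P_1 via completeness: Σ_{m} conj(Y_{1,m}) at Ω₁ times Y_{1,m} at Ω₂ —
  term(m=-1) = (-0.003947, 0.021435)   from Y*(Ω₁)=(0.028212, 0.067329), Y(Ω₂)=(0.249921, 0.163343)
  term(m=+0) = (0.117418, 0.000000)   from Y*(Ω₁)=(0.477571, -0.000000), Y(Ω₂)=(0.245864, 0.000000)
  term(m=+1) = (-0.003947, -0.021435)   from Y*(Ω₁)=(-0.028212, 0.067329), Y(Ω₂)=(-0.249921, 0.163343)
Σ over m = (0.109524, 0.000000); ×(4π/3) → (0.458773, 0.000000). Real part: 0.458773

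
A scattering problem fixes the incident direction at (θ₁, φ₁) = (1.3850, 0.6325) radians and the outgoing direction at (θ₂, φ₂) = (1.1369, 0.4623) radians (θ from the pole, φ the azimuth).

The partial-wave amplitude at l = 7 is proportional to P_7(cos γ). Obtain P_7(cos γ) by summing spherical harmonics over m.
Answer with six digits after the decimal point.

Summing Y*_{l m}(θ₁,φ₁)·Y_{l m}(θ₂,φ₂) over m ∈ [−7, 7]; prefactor 4π/(2·7+1) = 0.837758:
  [-7]  conj(Y_{7,-7})(Ω₁) = -0.124455-0.424972i ; Y_{7,-7}(Ω₂) = -0.252020+0.023889i ; Δ = +0.041517+0.104128i
  [-6]  conj(Y_{7,-6})(Ω₁) = -0.247284-0.189320i ; Y_{7,-6}(Ω₂) = -0.409529-0.157802i ; Δ = +0.071395+0.116554i
  [-5]  conj(Y_{7,-5})(Ω₁) = +0.187136+0.003913i ; Y_{7,-5}(Ω₂) = -0.197589-0.216091i ; Δ = -0.036131-0.041212i
  [-4]  conj(Y_{7,-4})(Ω₁) = +0.264702-0.185633i ; Y_{7,-4}(Ω₂) = +0.040359+0.141202i ; Δ = +0.036895+0.029884i
  [-3]  conj(Y_{7,-3})(Ω₁) = -0.030814+0.090938i ; Y_{7,-3}(Ω₂) = -0.063439+0.341072i ; Δ = -0.029062-0.016279i
  [-2]  conj(Y_{7,-2})(Ω₁) = +0.095916+0.303821i ; Y_{7,-2}(Ω₂) = +0.000824-0.001092i ; Δ = +0.000411+0.000146i
  [-1]  conj(Y_{7,-1})(Ω₁) = -0.048227-0.035348i ; Y_{7,-1}(Ω₂) = +0.299092-0.149042i ; Δ = -0.019693-0.003384i
  [+0]  conj(Y_{7,0})(Ω₁) = -0.315865-0.000000i ; Y_{7,0}(Ω₂) = +0.040038+0.000000i ; Δ = -0.012647-0.000000i
  [+1]  conj(Y_{7,1})(Ω₁) = +0.048227-0.035348i ; Y_{7,1}(Ω₂) = -0.299092-0.149042i ; Δ = -0.019693+0.003384i
  [+2]  conj(Y_{7,2})(Ω₁) = +0.095916-0.303821i ; Y_{7,2}(Ω₂) = +0.000824+0.001092i ; Δ = +0.000411-0.000146i
  [+3]  conj(Y_{7,3})(Ω₁) = +0.030814+0.090938i ; Y_{7,3}(Ω₂) = +0.063439+0.341072i ; Δ = -0.029062+0.016279i
  [+4]  conj(Y_{7,4})(Ω₁) = +0.264702+0.185633i ; Y_{7,4}(Ω₂) = +0.040359-0.141202i ; Δ = +0.036895-0.029884i
  [+5]  conj(Y_{7,5})(Ω₁) = -0.187136+0.003913i ; Y_{7,5}(Ω₂) = +0.197589-0.216091i ; Δ = -0.036131+0.041212i
  [+6]  conj(Y_{7,6})(Ω₁) = -0.247284+0.189320i ; Y_{7,6}(Ω₂) = -0.409529+0.157802i ; Δ = +0.071395-0.116554i
  [+7]  conj(Y_{7,7})(Ω₁) = +0.124455-0.424972i ; Y_{7,7}(Ω₂) = +0.252020+0.023889i ; Δ = +0.041517-0.104128i
Total Σ_m = +0.118020+0.000000i. Multiply by 0.837758: +0.098872+0.000000i. P_7(cos γ) = 0.098872

0.098872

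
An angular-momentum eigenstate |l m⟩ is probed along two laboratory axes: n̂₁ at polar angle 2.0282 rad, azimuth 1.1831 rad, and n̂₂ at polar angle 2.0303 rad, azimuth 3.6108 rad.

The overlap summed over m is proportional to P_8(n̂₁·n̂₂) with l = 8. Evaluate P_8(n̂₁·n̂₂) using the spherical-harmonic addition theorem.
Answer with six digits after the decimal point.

-0.254853

Term-by-term m-sum for l=8 (normalisation 4π/17 = 0.739198):
  m=-8: (-0.216244, -0.008659) × (-0.175667, 0.123318) = (0.039055, -0.025146)  (running Σ = (0.039055, -0.025146))
  m=-7: (0.176744, -0.387713) × (-0.420494, 0.060483) = (-0.050870, 0.173721)  (running Σ = (-0.011815, 0.148576))
  m=-6: (0.259171, 0.275216) × (-0.360487, -0.122007) = (-0.059849, -0.130833)  (running Σ = (-0.071664, 0.017743))
  m=-5: (0.014528, -0.005596) × (0.007237, 0.007385) = (0.000146, 0.000067)  (running Σ = (-0.071518, 0.017810))
  m=-4: (-0.007011, 0.350307) × (0.105183, 0.332902) = (-0.117355, 0.034513)  (running Σ = (-0.188873, 0.052322))
  m=-3: (-0.150213, -0.064878) × (-0.027421, 0.166555) = (0.014925, -0.023240)  (running Σ = (-0.173949, 0.029083))
  m=-2: (-0.196097, 0.192212) × (0.160291, -0.218746) = (0.010613, 0.073705)  (running Σ = (-0.163336, 0.102788))
  m=-1: (-0.084495, -0.206911) × (0.203412, -0.103124) = (-0.038525, -0.033375)  (running Σ = (-0.201860, 0.069413))
  m=0: (-0.244819, -0.000000) × (-0.240796, 0.000000) = (0.058952, 0.000000)  (running Σ = (-0.142909, 0.069413))
  m=1: (0.084495, -0.206911) × (-0.203412, -0.103124) = (-0.038525, 0.033375)  (running Σ = (-0.181434, 0.102788))
  m=2: (-0.196097, -0.192212) × (0.160291, 0.218746) = (0.010613, -0.073705)  (running Σ = (-0.170821, 0.029083))
  m=3: (0.150213, -0.064878) × (0.027421, 0.166555) = (0.014925, 0.023240)  (running Σ = (-0.155896, 0.052322))
  m=4: (-0.007011, -0.350307) × (0.105183, -0.332902) = (-0.117355, -0.034513)  (running Σ = (-0.273251, 0.017810))
  m=5: (-0.014528, -0.005596) × (-0.007237, 0.007385) = (0.000146, -0.000067)  (running Σ = (-0.273105, 0.017743))
  m=6: (0.259171, -0.275216) × (-0.360487, 0.122007) = (-0.059849, 0.130833)  (running Σ = (-0.332954, 0.148576))
  m=7: (-0.176744, -0.387713) × (0.420494, 0.060483) = (-0.050870, -0.173721)  (running Σ = (-0.383824, -0.025146))
  m=8: (-0.216244, 0.008659) × (-0.175667, -0.123318) = (0.039055, 0.025146)  (running Σ = (-0.344769, -0.000000))
Σ over m = (-0.344769, -0.000000); ×(4π/17) → (-0.254853, -0.000000). Real part: -0.254853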